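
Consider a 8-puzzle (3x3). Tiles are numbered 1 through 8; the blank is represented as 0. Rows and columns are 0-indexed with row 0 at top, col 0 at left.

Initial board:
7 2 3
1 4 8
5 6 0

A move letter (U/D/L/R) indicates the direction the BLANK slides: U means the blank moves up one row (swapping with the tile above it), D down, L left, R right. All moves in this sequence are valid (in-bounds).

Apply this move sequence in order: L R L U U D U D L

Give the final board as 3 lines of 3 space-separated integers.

After move 1 (L):
7 2 3
1 4 8
5 0 6

After move 2 (R):
7 2 3
1 4 8
5 6 0

After move 3 (L):
7 2 3
1 4 8
5 0 6

After move 4 (U):
7 2 3
1 0 8
5 4 6

After move 5 (U):
7 0 3
1 2 8
5 4 6

After move 6 (D):
7 2 3
1 0 8
5 4 6

After move 7 (U):
7 0 3
1 2 8
5 4 6

After move 8 (D):
7 2 3
1 0 8
5 4 6

After move 9 (L):
7 2 3
0 1 8
5 4 6

Answer: 7 2 3
0 1 8
5 4 6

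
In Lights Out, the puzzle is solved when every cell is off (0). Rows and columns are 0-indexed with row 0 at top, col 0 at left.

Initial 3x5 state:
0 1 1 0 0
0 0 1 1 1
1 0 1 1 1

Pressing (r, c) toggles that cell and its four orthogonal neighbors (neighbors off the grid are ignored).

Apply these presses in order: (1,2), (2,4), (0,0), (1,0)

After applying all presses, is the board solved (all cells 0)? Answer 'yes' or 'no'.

Answer: yes

Derivation:
After press 1 at (1,2):
0 1 0 0 0
0 1 0 0 1
1 0 0 1 1

After press 2 at (2,4):
0 1 0 0 0
0 1 0 0 0
1 0 0 0 0

After press 3 at (0,0):
1 0 0 0 0
1 1 0 0 0
1 0 0 0 0

After press 4 at (1,0):
0 0 0 0 0
0 0 0 0 0
0 0 0 0 0

Lights still on: 0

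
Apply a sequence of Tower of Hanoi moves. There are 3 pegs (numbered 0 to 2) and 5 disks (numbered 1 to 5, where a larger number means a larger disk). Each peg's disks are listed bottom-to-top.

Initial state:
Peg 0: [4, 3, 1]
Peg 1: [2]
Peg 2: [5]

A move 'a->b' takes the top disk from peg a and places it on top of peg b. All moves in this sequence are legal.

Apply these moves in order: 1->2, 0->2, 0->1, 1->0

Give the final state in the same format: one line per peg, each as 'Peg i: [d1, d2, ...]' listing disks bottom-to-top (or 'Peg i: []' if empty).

Answer: Peg 0: [4, 3]
Peg 1: []
Peg 2: [5, 2, 1]

Derivation:
After move 1 (1->2):
Peg 0: [4, 3, 1]
Peg 1: []
Peg 2: [5, 2]

After move 2 (0->2):
Peg 0: [4, 3]
Peg 1: []
Peg 2: [5, 2, 1]

After move 3 (0->1):
Peg 0: [4]
Peg 1: [3]
Peg 2: [5, 2, 1]

After move 4 (1->0):
Peg 0: [4, 3]
Peg 1: []
Peg 2: [5, 2, 1]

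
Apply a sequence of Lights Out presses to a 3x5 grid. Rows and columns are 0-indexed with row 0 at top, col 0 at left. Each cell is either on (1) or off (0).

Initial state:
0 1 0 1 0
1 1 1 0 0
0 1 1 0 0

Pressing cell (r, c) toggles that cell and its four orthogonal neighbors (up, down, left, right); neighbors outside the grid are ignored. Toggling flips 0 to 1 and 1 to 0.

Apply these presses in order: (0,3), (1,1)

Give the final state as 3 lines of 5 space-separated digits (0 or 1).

After press 1 at (0,3):
0 1 1 0 1
1 1 1 1 0
0 1 1 0 0

After press 2 at (1,1):
0 0 1 0 1
0 0 0 1 0
0 0 1 0 0

Answer: 0 0 1 0 1
0 0 0 1 0
0 0 1 0 0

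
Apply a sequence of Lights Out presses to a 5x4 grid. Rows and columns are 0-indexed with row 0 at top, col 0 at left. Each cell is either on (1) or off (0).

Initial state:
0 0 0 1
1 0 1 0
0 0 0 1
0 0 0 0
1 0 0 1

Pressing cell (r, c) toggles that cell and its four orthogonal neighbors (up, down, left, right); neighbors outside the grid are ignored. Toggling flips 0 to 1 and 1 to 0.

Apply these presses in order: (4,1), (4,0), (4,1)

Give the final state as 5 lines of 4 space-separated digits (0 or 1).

Answer: 0 0 0 1
1 0 1 0
0 0 0 1
1 0 0 0
0 1 0 1

Derivation:
After press 1 at (4,1):
0 0 0 1
1 0 1 0
0 0 0 1
0 1 0 0
0 1 1 1

After press 2 at (4,0):
0 0 0 1
1 0 1 0
0 0 0 1
1 1 0 0
1 0 1 1

After press 3 at (4,1):
0 0 0 1
1 0 1 0
0 0 0 1
1 0 0 0
0 1 0 1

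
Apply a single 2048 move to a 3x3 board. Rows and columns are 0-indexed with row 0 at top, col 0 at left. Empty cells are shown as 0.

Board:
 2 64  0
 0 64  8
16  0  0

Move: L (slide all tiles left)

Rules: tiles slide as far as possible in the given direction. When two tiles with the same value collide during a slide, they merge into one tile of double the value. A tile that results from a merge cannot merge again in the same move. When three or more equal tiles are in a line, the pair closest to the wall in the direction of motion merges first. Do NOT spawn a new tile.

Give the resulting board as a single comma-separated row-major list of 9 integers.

Slide left:
row 0: [2, 64, 0] -> [2, 64, 0]
row 1: [0, 64, 8] -> [64, 8, 0]
row 2: [16, 0, 0] -> [16, 0, 0]

Answer: 2, 64, 0, 64, 8, 0, 16, 0, 0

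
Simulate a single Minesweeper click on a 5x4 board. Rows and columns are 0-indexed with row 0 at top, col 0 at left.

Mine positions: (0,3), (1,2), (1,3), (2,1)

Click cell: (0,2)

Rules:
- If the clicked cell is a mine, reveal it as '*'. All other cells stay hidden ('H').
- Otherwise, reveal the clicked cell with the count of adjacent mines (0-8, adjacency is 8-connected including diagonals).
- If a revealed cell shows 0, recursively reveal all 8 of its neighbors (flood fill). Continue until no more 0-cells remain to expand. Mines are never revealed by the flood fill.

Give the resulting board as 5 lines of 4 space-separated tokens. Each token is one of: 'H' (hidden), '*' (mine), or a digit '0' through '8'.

H H 3 H
H H H H
H H H H
H H H H
H H H H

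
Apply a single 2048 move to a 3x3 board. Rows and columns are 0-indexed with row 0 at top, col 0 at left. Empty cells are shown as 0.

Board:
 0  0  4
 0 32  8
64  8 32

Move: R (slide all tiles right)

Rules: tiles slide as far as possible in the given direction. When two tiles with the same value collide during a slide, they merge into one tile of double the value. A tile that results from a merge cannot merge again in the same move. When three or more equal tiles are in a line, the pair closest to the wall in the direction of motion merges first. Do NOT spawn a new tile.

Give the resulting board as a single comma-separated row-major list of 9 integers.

Answer: 0, 0, 4, 0, 32, 8, 64, 8, 32

Derivation:
Slide right:
row 0: [0, 0, 4] -> [0, 0, 4]
row 1: [0, 32, 8] -> [0, 32, 8]
row 2: [64, 8, 32] -> [64, 8, 32]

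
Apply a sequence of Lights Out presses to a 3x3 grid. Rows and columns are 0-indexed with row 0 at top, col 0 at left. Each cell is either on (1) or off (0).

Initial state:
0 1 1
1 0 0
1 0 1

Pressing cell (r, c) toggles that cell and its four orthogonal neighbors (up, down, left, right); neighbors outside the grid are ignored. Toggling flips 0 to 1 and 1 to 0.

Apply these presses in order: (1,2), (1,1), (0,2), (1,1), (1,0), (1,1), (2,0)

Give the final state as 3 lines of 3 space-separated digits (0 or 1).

After press 1 at (1,2):
0 1 0
1 1 1
1 0 0

After press 2 at (1,1):
0 0 0
0 0 0
1 1 0

After press 3 at (0,2):
0 1 1
0 0 1
1 1 0

After press 4 at (1,1):
0 0 1
1 1 0
1 0 0

After press 5 at (1,0):
1 0 1
0 0 0
0 0 0

After press 6 at (1,1):
1 1 1
1 1 1
0 1 0

After press 7 at (2,0):
1 1 1
0 1 1
1 0 0

Answer: 1 1 1
0 1 1
1 0 0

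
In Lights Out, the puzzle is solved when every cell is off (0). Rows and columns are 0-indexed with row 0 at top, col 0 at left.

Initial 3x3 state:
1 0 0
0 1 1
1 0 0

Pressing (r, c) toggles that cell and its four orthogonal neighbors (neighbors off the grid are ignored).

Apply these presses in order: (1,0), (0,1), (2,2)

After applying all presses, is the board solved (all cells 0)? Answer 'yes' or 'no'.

Answer: no

Derivation:
After press 1 at (1,0):
0 0 0
1 0 1
0 0 0

After press 2 at (0,1):
1 1 1
1 1 1
0 0 0

After press 3 at (2,2):
1 1 1
1 1 0
0 1 1

Lights still on: 7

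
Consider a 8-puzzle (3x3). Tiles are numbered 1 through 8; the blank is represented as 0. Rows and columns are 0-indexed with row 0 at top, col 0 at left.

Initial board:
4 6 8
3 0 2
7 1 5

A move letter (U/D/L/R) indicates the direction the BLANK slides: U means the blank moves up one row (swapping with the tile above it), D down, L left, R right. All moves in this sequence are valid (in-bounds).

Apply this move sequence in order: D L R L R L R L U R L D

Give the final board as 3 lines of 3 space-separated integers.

After move 1 (D):
4 6 8
3 1 2
7 0 5

After move 2 (L):
4 6 8
3 1 2
0 7 5

After move 3 (R):
4 6 8
3 1 2
7 0 5

After move 4 (L):
4 6 8
3 1 2
0 7 5

After move 5 (R):
4 6 8
3 1 2
7 0 5

After move 6 (L):
4 6 8
3 1 2
0 7 5

After move 7 (R):
4 6 8
3 1 2
7 0 5

After move 8 (L):
4 6 8
3 1 2
0 7 5

After move 9 (U):
4 6 8
0 1 2
3 7 5

After move 10 (R):
4 6 8
1 0 2
3 7 5

After move 11 (L):
4 6 8
0 1 2
3 7 5

After move 12 (D):
4 6 8
3 1 2
0 7 5

Answer: 4 6 8
3 1 2
0 7 5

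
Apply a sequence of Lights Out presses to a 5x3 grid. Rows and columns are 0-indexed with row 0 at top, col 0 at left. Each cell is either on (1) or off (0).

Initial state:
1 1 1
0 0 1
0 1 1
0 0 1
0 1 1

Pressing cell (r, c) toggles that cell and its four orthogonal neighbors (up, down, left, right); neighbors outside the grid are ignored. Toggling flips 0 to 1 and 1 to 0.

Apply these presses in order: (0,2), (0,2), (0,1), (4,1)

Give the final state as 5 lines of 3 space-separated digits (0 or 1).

Answer: 0 0 0
0 1 1
0 1 1
0 1 1
1 0 0

Derivation:
After press 1 at (0,2):
1 0 0
0 0 0
0 1 1
0 0 1
0 1 1

After press 2 at (0,2):
1 1 1
0 0 1
0 1 1
0 0 1
0 1 1

After press 3 at (0,1):
0 0 0
0 1 1
0 1 1
0 0 1
0 1 1

After press 4 at (4,1):
0 0 0
0 1 1
0 1 1
0 1 1
1 0 0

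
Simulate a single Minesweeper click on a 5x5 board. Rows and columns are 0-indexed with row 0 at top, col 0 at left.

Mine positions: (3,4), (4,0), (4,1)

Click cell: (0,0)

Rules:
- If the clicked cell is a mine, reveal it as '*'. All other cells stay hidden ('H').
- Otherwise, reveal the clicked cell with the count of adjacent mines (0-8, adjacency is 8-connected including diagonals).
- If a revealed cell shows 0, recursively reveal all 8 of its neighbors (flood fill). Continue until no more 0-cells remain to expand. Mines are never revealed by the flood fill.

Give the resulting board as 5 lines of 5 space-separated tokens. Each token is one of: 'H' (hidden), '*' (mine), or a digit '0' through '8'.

0 0 0 0 0
0 0 0 0 0
0 0 0 1 1
2 2 1 1 H
H H H H H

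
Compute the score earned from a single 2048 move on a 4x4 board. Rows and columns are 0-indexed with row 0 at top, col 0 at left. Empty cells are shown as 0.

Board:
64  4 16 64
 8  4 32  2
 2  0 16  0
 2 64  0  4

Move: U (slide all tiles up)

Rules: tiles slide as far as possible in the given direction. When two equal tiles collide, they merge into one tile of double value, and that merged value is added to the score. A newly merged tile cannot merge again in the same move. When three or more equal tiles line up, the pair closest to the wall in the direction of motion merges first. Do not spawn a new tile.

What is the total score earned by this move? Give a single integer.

Answer: 12

Derivation:
Slide up:
col 0: [64, 8, 2, 2] -> [64, 8, 4, 0]  score +4 (running 4)
col 1: [4, 4, 0, 64] -> [8, 64, 0, 0]  score +8 (running 12)
col 2: [16, 32, 16, 0] -> [16, 32, 16, 0]  score +0 (running 12)
col 3: [64, 2, 0, 4] -> [64, 2, 4, 0]  score +0 (running 12)
Board after move:
64  8 16 64
 8 64 32  2
 4  0 16  4
 0  0  0  0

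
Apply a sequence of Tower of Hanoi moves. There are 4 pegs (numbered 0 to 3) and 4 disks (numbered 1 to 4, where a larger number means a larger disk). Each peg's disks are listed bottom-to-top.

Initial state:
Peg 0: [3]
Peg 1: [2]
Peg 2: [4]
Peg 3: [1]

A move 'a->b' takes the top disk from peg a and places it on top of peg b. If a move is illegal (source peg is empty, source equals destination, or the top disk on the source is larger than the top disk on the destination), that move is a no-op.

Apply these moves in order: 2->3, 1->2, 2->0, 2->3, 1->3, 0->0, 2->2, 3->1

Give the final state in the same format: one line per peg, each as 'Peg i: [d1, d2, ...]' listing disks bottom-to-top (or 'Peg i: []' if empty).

Answer: Peg 0: [3, 2]
Peg 1: [1]
Peg 2: [4]
Peg 3: []

Derivation:
After move 1 (2->3):
Peg 0: [3]
Peg 1: [2]
Peg 2: [4]
Peg 3: [1]

After move 2 (1->2):
Peg 0: [3]
Peg 1: []
Peg 2: [4, 2]
Peg 3: [1]

After move 3 (2->0):
Peg 0: [3, 2]
Peg 1: []
Peg 2: [4]
Peg 3: [1]

After move 4 (2->3):
Peg 0: [3, 2]
Peg 1: []
Peg 2: [4]
Peg 3: [1]

After move 5 (1->3):
Peg 0: [3, 2]
Peg 1: []
Peg 2: [4]
Peg 3: [1]

After move 6 (0->0):
Peg 0: [3, 2]
Peg 1: []
Peg 2: [4]
Peg 3: [1]

After move 7 (2->2):
Peg 0: [3, 2]
Peg 1: []
Peg 2: [4]
Peg 3: [1]

After move 8 (3->1):
Peg 0: [3, 2]
Peg 1: [1]
Peg 2: [4]
Peg 3: []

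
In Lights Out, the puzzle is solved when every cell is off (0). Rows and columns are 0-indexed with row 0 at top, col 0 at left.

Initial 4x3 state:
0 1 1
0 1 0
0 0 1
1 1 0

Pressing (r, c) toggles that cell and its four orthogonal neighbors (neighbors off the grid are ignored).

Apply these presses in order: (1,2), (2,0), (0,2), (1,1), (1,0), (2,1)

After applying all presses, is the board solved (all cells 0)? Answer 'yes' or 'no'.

After press 1 at (1,2):
0 1 0
0 0 1
0 0 0
1 1 0

After press 2 at (2,0):
0 1 0
1 0 1
1 1 0
0 1 0

After press 3 at (0,2):
0 0 1
1 0 0
1 1 0
0 1 0

After press 4 at (1,1):
0 1 1
0 1 1
1 0 0
0 1 0

After press 5 at (1,0):
1 1 1
1 0 1
0 0 0
0 1 0

After press 6 at (2,1):
1 1 1
1 1 1
1 1 1
0 0 0

Lights still on: 9

Answer: no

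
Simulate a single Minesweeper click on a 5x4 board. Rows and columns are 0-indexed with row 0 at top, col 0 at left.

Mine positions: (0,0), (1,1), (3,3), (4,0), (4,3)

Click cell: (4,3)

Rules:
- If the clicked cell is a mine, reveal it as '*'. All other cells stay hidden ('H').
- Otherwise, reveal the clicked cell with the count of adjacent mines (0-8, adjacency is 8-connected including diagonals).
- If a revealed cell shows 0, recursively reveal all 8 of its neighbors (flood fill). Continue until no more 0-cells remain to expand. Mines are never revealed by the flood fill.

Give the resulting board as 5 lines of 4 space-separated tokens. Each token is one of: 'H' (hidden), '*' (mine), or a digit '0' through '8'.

H H H H
H H H H
H H H H
H H H H
H H H *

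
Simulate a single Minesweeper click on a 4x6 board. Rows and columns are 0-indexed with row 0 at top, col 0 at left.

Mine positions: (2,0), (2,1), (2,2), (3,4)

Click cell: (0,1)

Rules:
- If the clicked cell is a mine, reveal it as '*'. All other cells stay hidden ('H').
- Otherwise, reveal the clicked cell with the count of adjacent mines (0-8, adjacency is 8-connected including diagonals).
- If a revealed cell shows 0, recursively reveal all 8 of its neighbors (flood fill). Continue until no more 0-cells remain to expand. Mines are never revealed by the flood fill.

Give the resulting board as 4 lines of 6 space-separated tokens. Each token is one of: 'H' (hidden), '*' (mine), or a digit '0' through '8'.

0 0 0 0 0 0
2 3 2 1 0 0
H H H 2 1 1
H H H H H H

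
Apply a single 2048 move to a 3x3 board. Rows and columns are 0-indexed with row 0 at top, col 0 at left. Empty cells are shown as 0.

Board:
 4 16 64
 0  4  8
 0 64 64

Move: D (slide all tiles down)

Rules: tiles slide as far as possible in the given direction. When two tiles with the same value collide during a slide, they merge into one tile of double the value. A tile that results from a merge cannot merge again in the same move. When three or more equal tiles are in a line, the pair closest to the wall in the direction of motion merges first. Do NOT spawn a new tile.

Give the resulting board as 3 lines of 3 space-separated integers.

Slide down:
col 0: [4, 0, 0] -> [0, 0, 4]
col 1: [16, 4, 64] -> [16, 4, 64]
col 2: [64, 8, 64] -> [64, 8, 64]

Answer:  0 16 64
 0  4  8
 4 64 64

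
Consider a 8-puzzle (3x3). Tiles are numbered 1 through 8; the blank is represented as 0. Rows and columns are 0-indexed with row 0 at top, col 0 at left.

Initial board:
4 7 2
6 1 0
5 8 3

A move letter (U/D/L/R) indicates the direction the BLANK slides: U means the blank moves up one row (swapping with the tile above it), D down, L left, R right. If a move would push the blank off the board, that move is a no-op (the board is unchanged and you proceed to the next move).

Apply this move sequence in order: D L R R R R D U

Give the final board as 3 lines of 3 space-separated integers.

Answer: 4 7 2
6 1 0
5 8 3

Derivation:
After move 1 (D):
4 7 2
6 1 3
5 8 0

After move 2 (L):
4 7 2
6 1 3
5 0 8

After move 3 (R):
4 7 2
6 1 3
5 8 0

After move 4 (R):
4 7 2
6 1 3
5 8 0

After move 5 (R):
4 7 2
6 1 3
5 8 0

After move 6 (R):
4 7 2
6 1 3
5 8 0

After move 7 (D):
4 7 2
6 1 3
5 8 0

After move 8 (U):
4 7 2
6 1 0
5 8 3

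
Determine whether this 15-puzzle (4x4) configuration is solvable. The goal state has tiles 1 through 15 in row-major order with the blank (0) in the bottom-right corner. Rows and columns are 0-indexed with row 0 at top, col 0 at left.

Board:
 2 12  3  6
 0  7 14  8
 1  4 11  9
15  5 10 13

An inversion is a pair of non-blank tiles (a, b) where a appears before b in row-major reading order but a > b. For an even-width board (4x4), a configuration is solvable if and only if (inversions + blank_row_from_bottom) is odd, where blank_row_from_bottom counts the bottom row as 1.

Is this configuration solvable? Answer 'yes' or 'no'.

Inversions: 36
Blank is in row 1 (0-indexed from top), which is row 3 counting from the bottom (bottom = 1).
36 + 3 = 39, which is odd, so the puzzle is solvable.

Answer: yes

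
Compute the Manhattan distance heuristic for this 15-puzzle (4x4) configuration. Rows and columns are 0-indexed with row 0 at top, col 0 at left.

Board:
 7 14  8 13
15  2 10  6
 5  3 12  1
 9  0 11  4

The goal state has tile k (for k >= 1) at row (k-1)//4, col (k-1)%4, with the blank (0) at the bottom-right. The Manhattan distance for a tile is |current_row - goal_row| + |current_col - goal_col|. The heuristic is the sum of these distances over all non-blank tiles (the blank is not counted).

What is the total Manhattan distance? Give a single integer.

Tile 7: (0,0)->(1,2) = 3
Tile 14: (0,1)->(3,1) = 3
Tile 8: (0,2)->(1,3) = 2
Tile 13: (0,3)->(3,0) = 6
Tile 15: (1,0)->(3,2) = 4
Tile 2: (1,1)->(0,1) = 1
Tile 10: (1,2)->(2,1) = 2
Tile 6: (1,3)->(1,1) = 2
Tile 5: (2,0)->(1,0) = 1
Tile 3: (2,1)->(0,2) = 3
Tile 12: (2,2)->(2,3) = 1
Tile 1: (2,3)->(0,0) = 5
Tile 9: (3,0)->(2,0) = 1
Tile 11: (3,2)->(2,2) = 1
Tile 4: (3,3)->(0,3) = 3
Sum: 3 + 3 + 2 + 6 + 4 + 1 + 2 + 2 + 1 + 3 + 1 + 5 + 1 + 1 + 3 = 38

Answer: 38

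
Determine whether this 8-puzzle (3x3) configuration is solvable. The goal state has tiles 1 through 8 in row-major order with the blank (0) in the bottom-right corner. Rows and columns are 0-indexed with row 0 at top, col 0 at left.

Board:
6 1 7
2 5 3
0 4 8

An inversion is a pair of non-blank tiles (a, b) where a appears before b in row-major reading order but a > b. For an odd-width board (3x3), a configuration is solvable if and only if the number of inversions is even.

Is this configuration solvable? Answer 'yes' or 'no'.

Inversions (pairs i<j in row-major order where tile[i] > tile[j] > 0): 11
11 is odd, so the puzzle is not solvable.

Answer: no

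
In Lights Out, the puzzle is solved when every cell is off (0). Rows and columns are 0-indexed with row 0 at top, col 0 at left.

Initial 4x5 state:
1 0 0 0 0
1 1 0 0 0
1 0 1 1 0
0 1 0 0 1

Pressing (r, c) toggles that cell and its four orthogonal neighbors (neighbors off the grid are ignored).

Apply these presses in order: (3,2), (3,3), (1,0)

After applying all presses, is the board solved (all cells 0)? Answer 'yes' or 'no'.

Answer: yes

Derivation:
After press 1 at (3,2):
1 0 0 0 0
1 1 0 0 0
1 0 0 1 0
0 0 1 1 1

After press 2 at (3,3):
1 0 0 0 0
1 1 0 0 0
1 0 0 0 0
0 0 0 0 0

After press 3 at (1,0):
0 0 0 0 0
0 0 0 0 0
0 0 0 0 0
0 0 0 0 0

Lights still on: 0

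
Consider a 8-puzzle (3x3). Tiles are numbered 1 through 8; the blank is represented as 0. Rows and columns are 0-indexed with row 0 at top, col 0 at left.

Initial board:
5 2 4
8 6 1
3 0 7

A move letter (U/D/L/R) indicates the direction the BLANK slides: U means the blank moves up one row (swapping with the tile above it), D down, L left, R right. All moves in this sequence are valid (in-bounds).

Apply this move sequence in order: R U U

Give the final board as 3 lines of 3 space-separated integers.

After move 1 (R):
5 2 4
8 6 1
3 7 0

After move 2 (U):
5 2 4
8 6 0
3 7 1

After move 3 (U):
5 2 0
8 6 4
3 7 1

Answer: 5 2 0
8 6 4
3 7 1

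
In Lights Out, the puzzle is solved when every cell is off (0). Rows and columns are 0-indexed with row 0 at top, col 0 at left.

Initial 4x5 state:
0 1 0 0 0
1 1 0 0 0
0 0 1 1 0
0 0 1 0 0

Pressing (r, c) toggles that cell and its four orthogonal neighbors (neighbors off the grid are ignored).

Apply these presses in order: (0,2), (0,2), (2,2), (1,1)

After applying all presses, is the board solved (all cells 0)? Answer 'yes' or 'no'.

Answer: yes

Derivation:
After press 1 at (0,2):
0 0 1 1 0
1 1 1 0 0
0 0 1 1 0
0 0 1 0 0

After press 2 at (0,2):
0 1 0 0 0
1 1 0 0 0
0 0 1 1 0
0 0 1 0 0

After press 3 at (2,2):
0 1 0 0 0
1 1 1 0 0
0 1 0 0 0
0 0 0 0 0

After press 4 at (1,1):
0 0 0 0 0
0 0 0 0 0
0 0 0 0 0
0 0 0 0 0

Lights still on: 0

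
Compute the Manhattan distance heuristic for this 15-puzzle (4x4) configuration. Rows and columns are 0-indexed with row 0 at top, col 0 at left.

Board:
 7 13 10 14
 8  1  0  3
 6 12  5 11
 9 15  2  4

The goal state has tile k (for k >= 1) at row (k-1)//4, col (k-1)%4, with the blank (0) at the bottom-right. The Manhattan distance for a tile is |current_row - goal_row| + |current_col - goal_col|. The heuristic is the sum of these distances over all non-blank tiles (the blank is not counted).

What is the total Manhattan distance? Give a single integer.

Tile 7: at (0,0), goal (1,2), distance |0-1|+|0-2| = 3
Tile 13: at (0,1), goal (3,0), distance |0-3|+|1-0| = 4
Tile 10: at (0,2), goal (2,1), distance |0-2|+|2-1| = 3
Tile 14: at (0,3), goal (3,1), distance |0-3|+|3-1| = 5
Tile 8: at (1,0), goal (1,3), distance |1-1|+|0-3| = 3
Tile 1: at (1,1), goal (0,0), distance |1-0|+|1-0| = 2
Tile 3: at (1,3), goal (0,2), distance |1-0|+|3-2| = 2
Tile 6: at (2,0), goal (1,1), distance |2-1|+|0-1| = 2
Tile 12: at (2,1), goal (2,3), distance |2-2|+|1-3| = 2
Tile 5: at (2,2), goal (1,0), distance |2-1|+|2-0| = 3
Tile 11: at (2,3), goal (2,2), distance |2-2|+|3-2| = 1
Tile 9: at (3,0), goal (2,0), distance |3-2|+|0-0| = 1
Tile 15: at (3,1), goal (3,2), distance |3-3|+|1-2| = 1
Tile 2: at (3,2), goal (0,1), distance |3-0|+|2-1| = 4
Tile 4: at (3,3), goal (0,3), distance |3-0|+|3-3| = 3
Sum: 3 + 4 + 3 + 5 + 3 + 2 + 2 + 2 + 2 + 3 + 1 + 1 + 1 + 4 + 3 = 39

Answer: 39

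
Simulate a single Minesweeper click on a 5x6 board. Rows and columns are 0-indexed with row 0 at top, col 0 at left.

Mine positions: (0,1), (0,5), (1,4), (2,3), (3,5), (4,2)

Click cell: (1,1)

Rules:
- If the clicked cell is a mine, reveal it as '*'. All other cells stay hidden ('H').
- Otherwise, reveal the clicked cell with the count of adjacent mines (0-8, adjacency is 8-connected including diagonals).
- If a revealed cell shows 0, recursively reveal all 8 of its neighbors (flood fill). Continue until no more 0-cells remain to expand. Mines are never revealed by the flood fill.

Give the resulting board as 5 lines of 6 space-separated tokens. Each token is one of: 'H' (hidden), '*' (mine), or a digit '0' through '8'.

H H H H H H
H 1 H H H H
H H H H H H
H H H H H H
H H H H H H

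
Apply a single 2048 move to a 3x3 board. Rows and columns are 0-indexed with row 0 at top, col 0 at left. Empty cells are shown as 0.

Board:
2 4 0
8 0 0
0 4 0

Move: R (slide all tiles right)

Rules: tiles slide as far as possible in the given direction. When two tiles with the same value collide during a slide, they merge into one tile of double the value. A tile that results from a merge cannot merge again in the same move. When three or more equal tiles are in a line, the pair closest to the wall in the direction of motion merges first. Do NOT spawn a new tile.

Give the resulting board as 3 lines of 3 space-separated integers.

Slide right:
row 0: [2, 4, 0] -> [0, 2, 4]
row 1: [8, 0, 0] -> [0, 0, 8]
row 2: [0, 4, 0] -> [0, 0, 4]

Answer: 0 2 4
0 0 8
0 0 4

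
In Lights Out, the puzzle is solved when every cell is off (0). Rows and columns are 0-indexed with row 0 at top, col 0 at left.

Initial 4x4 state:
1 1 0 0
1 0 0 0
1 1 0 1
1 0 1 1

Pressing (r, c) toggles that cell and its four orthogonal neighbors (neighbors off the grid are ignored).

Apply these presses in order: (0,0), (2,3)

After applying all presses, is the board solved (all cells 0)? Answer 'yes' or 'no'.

Answer: no

Derivation:
After press 1 at (0,0):
0 0 0 0
0 0 0 0
1 1 0 1
1 0 1 1

After press 2 at (2,3):
0 0 0 0
0 0 0 1
1 1 1 0
1 0 1 0

Lights still on: 6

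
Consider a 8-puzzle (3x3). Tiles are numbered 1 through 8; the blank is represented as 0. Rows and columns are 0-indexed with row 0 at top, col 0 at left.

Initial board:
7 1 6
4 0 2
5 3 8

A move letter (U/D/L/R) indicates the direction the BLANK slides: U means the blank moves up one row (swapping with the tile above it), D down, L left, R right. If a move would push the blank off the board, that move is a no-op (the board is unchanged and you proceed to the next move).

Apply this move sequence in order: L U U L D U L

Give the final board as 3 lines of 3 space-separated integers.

After move 1 (L):
7 1 6
0 4 2
5 3 8

After move 2 (U):
0 1 6
7 4 2
5 3 8

After move 3 (U):
0 1 6
7 4 2
5 3 8

After move 4 (L):
0 1 6
7 4 2
5 3 8

After move 5 (D):
7 1 6
0 4 2
5 3 8

After move 6 (U):
0 1 6
7 4 2
5 3 8

After move 7 (L):
0 1 6
7 4 2
5 3 8

Answer: 0 1 6
7 4 2
5 3 8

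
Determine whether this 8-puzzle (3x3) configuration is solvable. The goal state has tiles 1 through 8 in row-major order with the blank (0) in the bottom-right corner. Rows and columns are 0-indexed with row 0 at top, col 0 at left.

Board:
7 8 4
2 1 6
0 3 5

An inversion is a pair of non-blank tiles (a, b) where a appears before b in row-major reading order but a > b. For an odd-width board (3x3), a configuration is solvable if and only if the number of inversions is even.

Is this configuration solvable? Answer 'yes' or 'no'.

Inversions (pairs i<j in row-major order where tile[i] > tile[j] > 0): 18
18 is even, so the puzzle is solvable.

Answer: yes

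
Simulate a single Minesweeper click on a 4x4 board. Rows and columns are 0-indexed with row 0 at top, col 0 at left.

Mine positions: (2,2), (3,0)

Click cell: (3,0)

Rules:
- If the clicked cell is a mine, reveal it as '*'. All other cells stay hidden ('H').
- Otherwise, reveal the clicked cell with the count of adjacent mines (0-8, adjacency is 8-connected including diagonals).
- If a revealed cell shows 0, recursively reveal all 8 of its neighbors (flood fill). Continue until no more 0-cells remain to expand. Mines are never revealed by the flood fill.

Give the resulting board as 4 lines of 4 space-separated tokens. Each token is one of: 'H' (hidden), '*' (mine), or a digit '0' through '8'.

H H H H
H H H H
H H H H
* H H H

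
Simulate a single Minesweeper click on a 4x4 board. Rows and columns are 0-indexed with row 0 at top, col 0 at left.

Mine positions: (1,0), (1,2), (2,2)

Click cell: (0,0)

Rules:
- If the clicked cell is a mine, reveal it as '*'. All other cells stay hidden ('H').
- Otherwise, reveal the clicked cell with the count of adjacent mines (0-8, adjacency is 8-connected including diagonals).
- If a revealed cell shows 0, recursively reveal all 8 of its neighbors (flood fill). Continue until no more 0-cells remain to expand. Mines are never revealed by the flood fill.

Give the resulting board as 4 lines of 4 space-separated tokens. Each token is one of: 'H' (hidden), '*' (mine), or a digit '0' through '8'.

1 H H H
H H H H
H H H H
H H H H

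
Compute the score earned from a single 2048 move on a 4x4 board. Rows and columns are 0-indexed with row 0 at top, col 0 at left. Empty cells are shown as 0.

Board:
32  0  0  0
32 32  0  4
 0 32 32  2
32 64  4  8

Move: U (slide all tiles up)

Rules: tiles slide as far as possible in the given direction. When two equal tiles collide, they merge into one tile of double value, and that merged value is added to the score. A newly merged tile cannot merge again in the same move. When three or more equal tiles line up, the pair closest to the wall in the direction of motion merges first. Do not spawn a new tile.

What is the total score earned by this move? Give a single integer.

Answer: 128

Derivation:
Slide up:
col 0: [32, 32, 0, 32] -> [64, 32, 0, 0]  score +64 (running 64)
col 1: [0, 32, 32, 64] -> [64, 64, 0, 0]  score +64 (running 128)
col 2: [0, 0, 32, 4] -> [32, 4, 0, 0]  score +0 (running 128)
col 3: [0, 4, 2, 8] -> [4, 2, 8, 0]  score +0 (running 128)
Board after move:
64 64 32  4
32 64  4  2
 0  0  0  8
 0  0  0  0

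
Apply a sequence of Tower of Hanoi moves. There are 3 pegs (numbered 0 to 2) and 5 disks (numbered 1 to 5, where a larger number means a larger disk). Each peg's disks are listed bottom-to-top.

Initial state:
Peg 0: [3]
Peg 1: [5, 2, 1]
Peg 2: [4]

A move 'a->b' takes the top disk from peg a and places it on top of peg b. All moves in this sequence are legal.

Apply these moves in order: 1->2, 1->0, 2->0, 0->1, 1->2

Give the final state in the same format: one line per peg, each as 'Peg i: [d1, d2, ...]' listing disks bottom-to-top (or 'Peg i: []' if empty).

Answer: Peg 0: [3, 2]
Peg 1: [5]
Peg 2: [4, 1]

Derivation:
After move 1 (1->2):
Peg 0: [3]
Peg 1: [5, 2]
Peg 2: [4, 1]

After move 2 (1->0):
Peg 0: [3, 2]
Peg 1: [5]
Peg 2: [4, 1]

After move 3 (2->0):
Peg 0: [3, 2, 1]
Peg 1: [5]
Peg 2: [4]

After move 4 (0->1):
Peg 0: [3, 2]
Peg 1: [5, 1]
Peg 2: [4]

After move 5 (1->2):
Peg 0: [3, 2]
Peg 1: [5]
Peg 2: [4, 1]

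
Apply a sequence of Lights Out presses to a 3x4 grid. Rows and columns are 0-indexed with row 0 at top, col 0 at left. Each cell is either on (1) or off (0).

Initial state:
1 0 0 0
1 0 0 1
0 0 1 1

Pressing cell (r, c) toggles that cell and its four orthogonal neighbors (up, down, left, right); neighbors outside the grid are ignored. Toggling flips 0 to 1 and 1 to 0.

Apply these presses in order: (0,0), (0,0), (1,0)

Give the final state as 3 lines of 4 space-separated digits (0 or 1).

Answer: 0 0 0 0
0 1 0 1
1 0 1 1

Derivation:
After press 1 at (0,0):
0 1 0 0
0 0 0 1
0 0 1 1

After press 2 at (0,0):
1 0 0 0
1 0 0 1
0 0 1 1

After press 3 at (1,0):
0 0 0 0
0 1 0 1
1 0 1 1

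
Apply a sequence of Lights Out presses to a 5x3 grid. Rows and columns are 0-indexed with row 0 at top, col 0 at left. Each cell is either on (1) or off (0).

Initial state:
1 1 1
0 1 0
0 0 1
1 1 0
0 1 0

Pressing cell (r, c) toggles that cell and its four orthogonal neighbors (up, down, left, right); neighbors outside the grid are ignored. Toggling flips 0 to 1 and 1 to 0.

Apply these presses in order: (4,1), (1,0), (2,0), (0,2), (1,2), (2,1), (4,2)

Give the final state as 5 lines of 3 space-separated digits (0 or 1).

After press 1 at (4,1):
1 1 1
0 1 0
0 0 1
1 0 0
1 0 1

After press 2 at (1,0):
0 1 1
1 0 0
1 0 1
1 0 0
1 0 1

After press 3 at (2,0):
0 1 1
0 0 0
0 1 1
0 0 0
1 0 1

After press 4 at (0,2):
0 0 0
0 0 1
0 1 1
0 0 0
1 0 1

After press 5 at (1,2):
0 0 1
0 1 0
0 1 0
0 0 0
1 0 1

After press 6 at (2,1):
0 0 1
0 0 0
1 0 1
0 1 0
1 0 1

After press 7 at (4,2):
0 0 1
0 0 0
1 0 1
0 1 1
1 1 0

Answer: 0 0 1
0 0 0
1 0 1
0 1 1
1 1 0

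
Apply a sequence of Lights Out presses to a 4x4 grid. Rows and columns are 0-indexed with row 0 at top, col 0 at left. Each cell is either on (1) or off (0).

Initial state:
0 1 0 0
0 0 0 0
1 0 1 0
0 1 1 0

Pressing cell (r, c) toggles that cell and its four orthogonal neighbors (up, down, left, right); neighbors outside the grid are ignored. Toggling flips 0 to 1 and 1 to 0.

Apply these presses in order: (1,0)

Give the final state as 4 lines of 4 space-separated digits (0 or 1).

Answer: 1 1 0 0
1 1 0 0
0 0 1 0
0 1 1 0

Derivation:
After press 1 at (1,0):
1 1 0 0
1 1 0 0
0 0 1 0
0 1 1 0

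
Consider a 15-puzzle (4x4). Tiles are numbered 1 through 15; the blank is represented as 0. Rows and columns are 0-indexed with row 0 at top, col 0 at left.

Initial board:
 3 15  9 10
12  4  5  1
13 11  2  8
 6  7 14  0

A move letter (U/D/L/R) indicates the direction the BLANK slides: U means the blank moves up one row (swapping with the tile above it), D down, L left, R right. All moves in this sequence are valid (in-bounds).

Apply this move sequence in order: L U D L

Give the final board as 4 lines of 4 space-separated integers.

After move 1 (L):
 3 15  9 10
12  4  5  1
13 11  2  8
 6  7  0 14

After move 2 (U):
 3 15  9 10
12  4  5  1
13 11  0  8
 6  7  2 14

After move 3 (D):
 3 15  9 10
12  4  5  1
13 11  2  8
 6  7  0 14

After move 4 (L):
 3 15  9 10
12  4  5  1
13 11  2  8
 6  0  7 14

Answer:  3 15  9 10
12  4  5  1
13 11  2  8
 6  0  7 14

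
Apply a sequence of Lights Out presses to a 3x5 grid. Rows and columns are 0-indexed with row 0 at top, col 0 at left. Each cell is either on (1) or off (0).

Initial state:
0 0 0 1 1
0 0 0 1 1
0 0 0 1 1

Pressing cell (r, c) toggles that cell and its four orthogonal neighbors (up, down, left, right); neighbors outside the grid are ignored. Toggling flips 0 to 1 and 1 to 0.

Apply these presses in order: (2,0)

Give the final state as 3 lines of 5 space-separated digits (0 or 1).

Answer: 0 0 0 1 1
1 0 0 1 1
1 1 0 1 1

Derivation:
After press 1 at (2,0):
0 0 0 1 1
1 0 0 1 1
1 1 0 1 1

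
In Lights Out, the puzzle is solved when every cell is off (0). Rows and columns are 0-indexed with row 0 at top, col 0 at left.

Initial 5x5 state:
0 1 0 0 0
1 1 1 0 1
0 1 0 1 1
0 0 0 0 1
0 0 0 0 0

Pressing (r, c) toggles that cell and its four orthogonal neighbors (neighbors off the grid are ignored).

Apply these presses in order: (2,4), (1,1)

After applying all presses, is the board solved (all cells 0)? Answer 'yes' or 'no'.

Answer: yes

Derivation:
After press 1 at (2,4):
0 1 0 0 0
1 1 1 0 0
0 1 0 0 0
0 0 0 0 0
0 0 0 0 0

After press 2 at (1,1):
0 0 0 0 0
0 0 0 0 0
0 0 0 0 0
0 0 0 0 0
0 0 0 0 0

Lights still on: 0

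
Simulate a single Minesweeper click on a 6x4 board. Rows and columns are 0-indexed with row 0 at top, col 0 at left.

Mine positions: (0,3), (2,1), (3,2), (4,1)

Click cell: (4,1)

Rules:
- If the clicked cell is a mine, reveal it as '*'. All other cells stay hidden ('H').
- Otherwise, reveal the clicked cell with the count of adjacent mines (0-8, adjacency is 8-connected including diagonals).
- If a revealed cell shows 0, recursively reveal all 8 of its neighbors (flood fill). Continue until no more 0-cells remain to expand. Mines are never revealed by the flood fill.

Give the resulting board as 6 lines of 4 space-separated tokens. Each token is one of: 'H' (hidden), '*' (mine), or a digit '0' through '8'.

H H H H
H H H H
H H H H
H H H H
H * H H
H H H H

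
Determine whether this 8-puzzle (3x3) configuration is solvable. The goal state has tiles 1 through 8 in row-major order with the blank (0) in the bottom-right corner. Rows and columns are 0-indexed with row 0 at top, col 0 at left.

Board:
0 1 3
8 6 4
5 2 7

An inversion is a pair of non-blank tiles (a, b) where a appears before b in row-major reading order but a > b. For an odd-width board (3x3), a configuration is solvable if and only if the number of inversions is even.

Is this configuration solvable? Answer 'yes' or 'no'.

Answer: no

Derivation:
Inversions (pairs i<j in row-major order where tile[i] > tile[j] > 0): 11
11 is odd, so the puzzle is not solvable.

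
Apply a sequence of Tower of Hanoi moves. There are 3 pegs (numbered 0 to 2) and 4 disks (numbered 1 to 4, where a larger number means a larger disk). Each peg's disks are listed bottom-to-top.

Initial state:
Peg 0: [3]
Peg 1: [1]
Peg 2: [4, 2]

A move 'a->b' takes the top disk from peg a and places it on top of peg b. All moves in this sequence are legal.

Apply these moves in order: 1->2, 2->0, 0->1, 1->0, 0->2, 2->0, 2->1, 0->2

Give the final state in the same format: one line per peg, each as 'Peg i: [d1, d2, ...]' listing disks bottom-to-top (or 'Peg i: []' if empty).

Answer: Peg 0: [3]
Peg 1: [2]
Peg 2: [4, 1]

Derivation:
After move 1 (1->2):
Peg 0: [3]
Peg 1: []
Peg 2: [4, 2, 1]

After move 2 (2->0):
Peg 0: [3, 1]
Peg 1: []
Peg 2: [4, 2]

After move 3 (0->1):
Peg 0: [3]
Peg 1: [1]
Peg 2: [4, 2]

After move 4 (1->0):
Peg 0: [3, 1]
Peg 1: []
Peg 2: [4, 2]

After move 5 (0->2):
Peg 0: [3]
Peg 1: []
Peg 2: [4, 2, 1]

After move 6 (2->0):
Peg 0: [3, 1]
Peg 1: []
Peg 2: [4, 2]

After move 7 (2->1):
Peg 0: [3, 1]
Peg 1: [2]
Peg 2: [4]

After move 8 (0->2):
Peg 0: [3]
Peg 1: [2]
Peg 2: [4, 1]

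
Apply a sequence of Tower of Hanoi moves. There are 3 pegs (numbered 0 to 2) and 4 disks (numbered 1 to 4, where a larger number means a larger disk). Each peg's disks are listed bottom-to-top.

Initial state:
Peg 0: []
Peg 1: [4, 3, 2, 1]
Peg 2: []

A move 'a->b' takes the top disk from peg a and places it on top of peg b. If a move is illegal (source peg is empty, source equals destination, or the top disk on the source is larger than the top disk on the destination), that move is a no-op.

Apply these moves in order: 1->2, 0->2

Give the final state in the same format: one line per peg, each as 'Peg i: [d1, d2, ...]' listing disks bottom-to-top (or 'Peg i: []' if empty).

After move 1 (1->2):
Peg 0: []
Peg 1: [4, 3, 2]
Peg 2: [1]

After move 2 (0->2):
Peg 0: []
Peg 1: [4, 3, 2]
Peg 2: [1]

Answer: Peg 0: []
Peg 1: [4, 3, 2]
Peg 2: [1]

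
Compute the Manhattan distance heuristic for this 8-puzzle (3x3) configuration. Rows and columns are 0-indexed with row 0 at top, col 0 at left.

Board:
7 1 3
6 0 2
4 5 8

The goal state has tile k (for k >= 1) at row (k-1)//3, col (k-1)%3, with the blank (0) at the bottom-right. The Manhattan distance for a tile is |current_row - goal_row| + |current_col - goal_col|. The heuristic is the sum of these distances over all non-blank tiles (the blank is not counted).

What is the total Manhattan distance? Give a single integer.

Tile 7: at (0,0), goal (2,0), distance |0-2|+|0-0| = 2
Tile 1: at (0,1), goal (0,0), distance |0-0|+|1-0| = 1
Tile 3: at (0,2), goal (0,2), distance |0-0|+|2-2| = 0
Tile 6: at (1,0), goal (1,2), distance |1-1|+|0-2| = 2
Tile 2: at (1,2), goal (0,1), distance |1-0|+|2-1| = 2
Tile 4: at (2,0), goal (1,0), distance |2-1|+|0-0| = 1
Tile 5: at (2,1), goal (1,1), distance |2-1|+|1-1| = 1
Tile 8: at (2,2), goal (2,1), distance |2-2|+|2-1| = 1
Sum: 2 + 1 + 0 + 2 + 2 + 1 + 1 + 1 = 10

Answer: 10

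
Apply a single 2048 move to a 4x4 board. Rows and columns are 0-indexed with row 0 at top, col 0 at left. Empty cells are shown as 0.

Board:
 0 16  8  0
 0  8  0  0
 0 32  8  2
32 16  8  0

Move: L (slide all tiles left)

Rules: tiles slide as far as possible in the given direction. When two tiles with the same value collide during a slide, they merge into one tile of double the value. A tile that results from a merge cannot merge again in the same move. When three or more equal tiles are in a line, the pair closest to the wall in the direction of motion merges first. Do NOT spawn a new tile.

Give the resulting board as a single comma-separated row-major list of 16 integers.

Slide left:
row 0: [0, 16, 8, 0] -> [16, 8, 0, 0]
row 1: [0, 8, 0, 0] -> [8, 0, 0, 0]
row 2: [0, 32, 8, 2] -> [32, 8, 2, 0]
row 3: [32, 16, 8, 0] -> [32, 16, 8, 0]

Answer: 16, 8, 0, 0, 8, 0, 0, 0, 32, 8, 2, 0, 32, 16, 8, 0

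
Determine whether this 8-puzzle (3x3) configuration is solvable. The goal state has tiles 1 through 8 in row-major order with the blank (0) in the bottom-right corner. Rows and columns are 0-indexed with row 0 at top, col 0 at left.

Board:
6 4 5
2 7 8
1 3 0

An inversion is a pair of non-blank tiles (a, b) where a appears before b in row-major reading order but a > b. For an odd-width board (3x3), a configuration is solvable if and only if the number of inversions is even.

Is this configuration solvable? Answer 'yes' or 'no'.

Answer: yes

Derivation:
Inversions (pairs i<j in row-major order where tile[i] > tile[j] > 0): 16
16 is even, so the puzzle is solvable.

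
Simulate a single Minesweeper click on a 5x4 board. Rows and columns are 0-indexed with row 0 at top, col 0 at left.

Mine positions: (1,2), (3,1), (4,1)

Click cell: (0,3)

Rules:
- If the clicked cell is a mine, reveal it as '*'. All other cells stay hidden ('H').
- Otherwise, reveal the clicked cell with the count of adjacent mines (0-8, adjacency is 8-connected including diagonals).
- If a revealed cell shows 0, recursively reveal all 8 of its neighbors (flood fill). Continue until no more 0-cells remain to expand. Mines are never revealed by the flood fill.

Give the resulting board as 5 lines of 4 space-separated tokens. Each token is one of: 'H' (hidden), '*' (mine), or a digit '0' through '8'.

H H H 1
H H H H
H H H H
H H H H
H H H H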